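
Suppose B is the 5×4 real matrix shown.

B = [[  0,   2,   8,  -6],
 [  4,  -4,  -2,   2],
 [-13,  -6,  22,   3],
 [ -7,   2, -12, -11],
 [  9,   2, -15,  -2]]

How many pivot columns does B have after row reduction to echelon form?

Row reduce to echelon form.
Swap R1 ↔ R2
R3 ← R3 + (13/4)·R1: [0, -19, 31/2, 19/2]
R4 ← R4 + (7/4)·R1: [0, -5, -31/2, -15/2]
R5 ← R5 − (9/4)·R1: [0, 11, -21/2, -13/2]
R3 ← R3 + (19/2)·R2: [0, 0, 183/2, -95/2]
R4 ← R4 + (5/2)·R2: [0, 0, 9/2, -45/2]
R5 ← R5 − (11/2)·R2: [0, 0, -109/2, 53/2]
R4 ← R4 − (3/61)·R3: [0, 0, 0, -1230/61]
R5 ← R5 + (109/183)·R3: [0, 0, 0, -328/183]
R5 ← R5 − (4/45)·R4: [0, 0, 0, 0]
Echelon form has 4 nonzero rows, so rank(B) = 4.
Each nonzero row contributes one pivot column: 4 pivot columns.

4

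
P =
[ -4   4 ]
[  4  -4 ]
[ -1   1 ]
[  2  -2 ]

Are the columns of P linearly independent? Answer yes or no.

Row reduce P to echelon form.
R2 ← R2 + R1: [0, 0]
R3 ← R3 − (1/4)·R1: [0, 0]
R4 ← R4 + (1/2)·R1: [0, 0]
1 pivot among 2 columns.
Only 1 < 2 pivot columns, so the columns are linearly dependent.

no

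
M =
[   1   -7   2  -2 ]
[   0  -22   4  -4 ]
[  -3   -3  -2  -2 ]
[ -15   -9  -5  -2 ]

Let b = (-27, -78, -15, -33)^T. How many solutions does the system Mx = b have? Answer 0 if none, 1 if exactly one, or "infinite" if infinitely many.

1

Row reduce the augmented matrix [M | b].
R3 ← R3 + (3)·R1: [0, -24, 4, -8, -96]
R4 ← R4 + (15)·R1: [0, -114, 25, -32, -438]
R3 ← R3 − (12/11)·R2: [0, 0, -4/11, -40/11, -120/11]
R4 ← R4 − (57/11)·R2: [0, 0, 47/11, -124/11, -372/11]
R4 ← R4 + (47/4)·R3: [0, 0, 0, -54, -162]
The echelon form has 4 nonzero rows, and every pivot lies in the first 4 columns, so rank(M) = rank([M|b]) = 4.
The system is consistent.
rank = 4 = number of unknowns, so the solution is unique.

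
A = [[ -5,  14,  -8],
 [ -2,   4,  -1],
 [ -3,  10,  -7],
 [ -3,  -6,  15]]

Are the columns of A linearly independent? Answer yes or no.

Row reduce A to echelon form.
R2 ← R2 − (2/5)·R1: [0, -8/5, 11/5]
R3 ← R3 − (3/5)·R1: [0, 8/5, -11/5]
R4 ← R4 − (3/5)·R1: [0, -72/5, 99/5]
R3 ← R3 + R2: [0, 0, 0]
R4 ← R4 − (9)·R2: [0, 0, 0]
2 pivots among 3 columns.
Only 2 < 3 pivot columns, so the columns are linearly dependent.

no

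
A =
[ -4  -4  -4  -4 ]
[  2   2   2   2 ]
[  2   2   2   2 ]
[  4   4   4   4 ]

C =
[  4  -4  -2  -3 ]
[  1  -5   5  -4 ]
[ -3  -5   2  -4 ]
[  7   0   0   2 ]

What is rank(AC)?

First compute AC:
[[-36,  56, -20,  36],
 [ 18, -28,  10, -18],
 [ 18, -28,  10, -18],
 [ 36, -56,  20, -36]]
Now row reduce the product.
R2 ← R2 + (1/2)·R1: [0, 0, 0, 0]
R3 ← R3 + (1/2)·R1: [0, 0, 0, 0]
R4 ← R4 + R1: [0, 0, 0, 0]
1 nonzero row, so rank(AC) = 1.

1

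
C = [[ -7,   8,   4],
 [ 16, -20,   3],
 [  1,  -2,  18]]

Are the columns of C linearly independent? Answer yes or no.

yes

Row reduce C to echelon form.
R2 ← R2 + (16/7)·R1: [0, -12/7, 85/7]
R3 ← R3 + (1/7)·R1: [0, -6/7, 130/7]
R3 ← R3 − (1/2)·R2: [0, 0, 25/2]
3 pivots among 3 columns.
Every column is a pivot column, so the columns are linearly independent.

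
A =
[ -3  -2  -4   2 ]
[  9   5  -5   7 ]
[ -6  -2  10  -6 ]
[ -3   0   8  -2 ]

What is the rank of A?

Row reduce to echelon form.
R2 ← R2 + (3)·R1: [0, -1, -17, 13]
R3 ← R3 − (2)·R1: [0, 2, 18, -10]
R4 ← R4 − R1: [0, 2, 12, -4]
R3 ← R3 + (2)·R2: [0, 0, -16, 16]
R4 ← R4 + (2)·R2: [0, 0, -22, 22]
R4 ← R4 − (11/8)·R3: [0, 0, 0, 0]
Echelon form has 3 nonzero rows, so rank(A) = 3.

3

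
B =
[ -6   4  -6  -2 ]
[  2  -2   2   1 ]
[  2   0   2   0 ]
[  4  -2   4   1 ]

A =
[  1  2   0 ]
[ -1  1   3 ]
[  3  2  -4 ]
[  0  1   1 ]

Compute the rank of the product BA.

2

First compute BA:
[[-28, -22,  34],
 [ 10,   7, -13],
 [  8,   8,  -8],
 [ 18,  15, -21]]
Now row reduce the product.
R2 ← R2 + (5/14)·R1: [0, -6/7, -6/7]
R3 ← R3 + (2/7)·R1: [0, 12/7, 12/7]
R4 ← R4 + (9/14)·R1: [0, 6/7, 6/7]
R3 ← R3 + (2)·R2: [0, 0, 0]
R4 ← R4 + R2: [0, 0, 0]
2 nonzero rows, so rank(BA) = 2.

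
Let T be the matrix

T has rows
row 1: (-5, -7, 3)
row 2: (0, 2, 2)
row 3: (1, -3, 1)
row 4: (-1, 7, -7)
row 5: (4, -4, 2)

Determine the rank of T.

Row reduce to echelon form.
R3 ← R3 + (1/5)·R1: [0, -22/5, 8/5]
R4 ← R4 − (1/5)·R1: [0, 42/5, -38/5]
R5 ← R5 + (4/5)·R1: [0, -48/5, 22/5]
R3 ← R3 + (11/5)·R2: [0, 0, 6]
R4 ← R4 − (21/5)·R2: [0, 0, -16]
R5 ← R5 + (24/5)·R2: [0, 0, 14]
R4 ← R4 + (8/3)·R3: [0, 0, 0]
R5 ← R5 − (7/3)·R3: [0, 0, 0]
Echelon form has 3 nonzero rows, so rank(T) = 3.

3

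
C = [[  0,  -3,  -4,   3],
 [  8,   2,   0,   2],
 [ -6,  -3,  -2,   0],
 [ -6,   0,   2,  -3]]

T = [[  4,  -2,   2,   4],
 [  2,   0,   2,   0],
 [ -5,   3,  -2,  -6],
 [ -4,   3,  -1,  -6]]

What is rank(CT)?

2

First compute CT:
[[  2,  -3,  -1,   6],
 [ 28, -10,  18,  20],
 [-20,   6, -14, -12],
 [-22,   9, -13, -18]]
Now row reduce the product.
R2 ← R2 − (14)·R1: [0, 32, 32, -64]
R3 ← R3 + (10)·R1: [0, -24, -24, 48]
R4 ← R4 + (11)·R1: [0, -24, -24, 48]
R3 ← R3 + (3/4)·R2: [0, 0, 0, 0]
R4 ← R4 + (3/4)·R2: [0, 0, 0, 0]
2 nonzero rows, so rank(CT) = 2.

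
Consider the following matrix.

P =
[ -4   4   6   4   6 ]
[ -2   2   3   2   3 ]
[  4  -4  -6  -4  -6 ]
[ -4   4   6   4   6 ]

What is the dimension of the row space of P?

1

Row reduce to echelon form.
R2 ← R2 − (1/2)·R1: [0, 0, 0, 0, 0]
R3 ← R3 + R1: [0, 0, 0, 0, 0]
R4 ← R4 − R1: [0, 0, 0, 0, 0]
Echelon form has 1 nonzero row, so rank(P) = 1.
The row space has dimension equal to the rank: 1.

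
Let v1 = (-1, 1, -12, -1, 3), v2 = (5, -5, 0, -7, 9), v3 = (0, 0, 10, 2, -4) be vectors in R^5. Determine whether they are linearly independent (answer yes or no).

no

Form the matrix with these vectors as rows and row reduce.
R2 ← R2 + (5)·R1: [0, 0, -60, -12, 24]
R3 ← R3 + (1/6)·R2: [0, 0, 0, 0, 0]
2 nonzero rows, so the 3 vectors span a space of dimension 2.
Since 2 < 3, the vectors are linearly dependent.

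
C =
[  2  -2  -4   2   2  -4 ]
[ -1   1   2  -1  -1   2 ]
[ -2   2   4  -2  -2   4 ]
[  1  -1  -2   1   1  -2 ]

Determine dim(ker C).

5

Row reduce to echelon form.
R2 ← R2 + (1/2)·R1: [0, 0, 0, 0, 0, 0]
R3 ← R3 + R1: [0, 0, 0, 0, 0, 0]
R4 ← R4 − (1/2)·R1: [0, 0, 0, 0, 0, 0]
1 nonzero row, so rank(C) = 1.
C has 6 columns; by rank–nullity, nullity = 6 − 1 = 5.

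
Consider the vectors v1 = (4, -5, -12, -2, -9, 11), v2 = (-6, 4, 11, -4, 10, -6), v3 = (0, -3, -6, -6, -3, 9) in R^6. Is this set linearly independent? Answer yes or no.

no

Form the matrix with these vectors as rows and row reduce.
R2 ← R2 + (3/2)·R1: [0, -7/2, -7, -7, -7/2, 21/2]
R3 ← R3 − (6/7)·R2: [0, 0, 0, 0, 0, 0]
2 nonzero rows, so the 3 vectors span a space of dimension 2.
Since 2 < 3, the vectors are linearly dependent.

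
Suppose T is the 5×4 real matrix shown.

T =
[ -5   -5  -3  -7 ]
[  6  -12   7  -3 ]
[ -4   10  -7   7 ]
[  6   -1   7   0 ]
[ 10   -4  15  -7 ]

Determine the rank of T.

3

Row reduce to echelon form.
R2 ← R2 + (6/5)·R1: [0, -18, 17/5, -57/5]
R3 ← R3 − (4/5)·R1: [0, 14, -23/5, 63/5]
R4 ← R4 + (6/5)·R1: [0, -7, 17/5, -42/5]
R5 ← R5 + (2)·R1: [0, -14, 9, -21]
R3 ← R3 + (7/9)·R2: [0, 0, -88/45, 56/15]
R4 ← R4 − (7/18)·R2: [0, 0, 187/90, -119/30]
R5 ← R5 − (7/9)·R2: [0, 0, 286/45, -182/15]
R4 ← R4 + (17/16)·R3: [0, 0, 0, 0]
R5 ← R5 + (13/4)·R3: [0, 0, 0, 0]
Echelon form has 3 nonzero rows, so rank(T) = 3.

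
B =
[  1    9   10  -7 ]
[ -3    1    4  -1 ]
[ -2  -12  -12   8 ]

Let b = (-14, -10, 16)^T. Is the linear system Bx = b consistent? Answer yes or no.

Row reduce the augmented matrix [B | b].
R2 ← R2 + (3)·R1: [0, 28, 34, -22, -52]
R3 ← R3 + (2)·R1: [0, 6, 8, -6, -12]
R3 ← R3 − (3/14)·R2: [0, 0, 5/7, -9/7, -6/7]
The echelon form has 3 nonzero rows, and every pivot lies in the first 4 columns, so rank(B) = rank([B|b]) = 3.
The system is consistent.

yes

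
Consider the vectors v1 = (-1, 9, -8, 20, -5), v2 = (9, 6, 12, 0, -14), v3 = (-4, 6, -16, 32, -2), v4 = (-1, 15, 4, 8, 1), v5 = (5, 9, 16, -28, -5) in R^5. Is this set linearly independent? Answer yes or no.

no

Form the matrix with these vectors as rows and row reduce.
R2 ← R2 + (9)·R1: [0, 87, -60, 180, -59]
R3 ← R3 − (4)·R1: [0, -30, 16, -48, 18]
R4 ← R4 − R1: [0, 6, 12, -12, 6]
R5 ← R5 + (5)·R1: [0, 54, -24, 72, -30]
R3 ← R3 + (10/29)·R2: [0, 0, -136/29, 408/29, -68/29]
R4 ← R4 − (2/29)·R2: [0, 0, 468/29, -708/29, 292/29]
R5 ← R5 − (18/29)·R2: [0, 0, 384/29, -1152/29, 192/29]
R4 ← R4 + (117/34)·R3: [0, 0, 0, 24, 2]
R5 ← R5 + (48/17)·R3: [0, 0, 0, 0, 0]
4 nonzero rows, so the 5 vectors span a space of dimension 4.
Since 4 < 5, the vectors are linearly dependent.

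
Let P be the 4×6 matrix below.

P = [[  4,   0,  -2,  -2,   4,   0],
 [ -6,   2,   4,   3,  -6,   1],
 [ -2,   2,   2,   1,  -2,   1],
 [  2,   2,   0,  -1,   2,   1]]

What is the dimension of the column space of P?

2

Row reduce to echelon form.
R2 ← R2 + (3/2)·R1: [0, 2, 1, 0, 0, 1]
R3 ← R3 + (1/2)·R1: [0, 2, 1, 0, 0, 1]
R4 ← R4 − (1/2)·R1: [0, 2, 1, 0, 0, 1]
R3 ← R3 − R2: [0, 0, 0, 0, 0, 0]
R4 ← R4 − R2: [0, 0, 0, 0, 0, 0]
Echelon form has 2 nonzero rows, so rank(P) = 2.
The column space has dimension equal to the rank: 2.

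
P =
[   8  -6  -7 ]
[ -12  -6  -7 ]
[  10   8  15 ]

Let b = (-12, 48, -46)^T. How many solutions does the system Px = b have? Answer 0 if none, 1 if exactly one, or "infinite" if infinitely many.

1

Row reduce the augmented matrix [P | b].
R2 ← R2 + (3/2)·R1: [0, -15, -35/2, 30]
R3 ← R3 − (5/4)·R1: [0, 31/2, 95/4, -31]
R3 ← R3 + (31/30)·R2: [0, 0, 17/3, 0]
The echelon form has 3 nonzero rows, and every pivot lies in the first 3 columns, so rank(P) = rank([P|b]) = 3.
The system is consistent.
rank = 3 = number of unknowns, so the solution is unique.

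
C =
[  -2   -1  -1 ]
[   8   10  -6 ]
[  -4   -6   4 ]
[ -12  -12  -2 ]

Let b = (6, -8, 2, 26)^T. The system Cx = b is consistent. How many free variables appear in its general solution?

Row reduce the augmented matrix [C | b].
R2 ← R2 + (4)·R1: [0, 6, -10, 16]
R3 ← R3 − (2)·R1: [0, -4, 6, -10]
R4 ← R4 − (6)·R1: [0, -6, 4, -10]
R3 ← R3 + (2/3)·R2: [0, 0, -2/3, 2/3]
R4 ← R4 + R2: [0, 0, -6, 6]
R4 ← R4 − (9)·R3: [0, 0, 0, 0]
The echelon form has 3 nonzero rows, and every pivot lies in the first 3 columns, so rank(C) = rank([C|b]) = 3.
The system is consistent.
Free variables = (unknowns) − (rank) = 3 − 3 = 0.

0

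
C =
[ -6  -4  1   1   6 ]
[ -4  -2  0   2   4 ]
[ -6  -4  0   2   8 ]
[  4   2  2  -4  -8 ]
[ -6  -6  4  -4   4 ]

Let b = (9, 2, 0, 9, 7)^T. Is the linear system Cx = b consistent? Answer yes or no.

no

Row reduce the augmented matrix [C | b].
R2 ← R2 − (2/3)·R1: [0, 2/3, -2/3, 4/3, 0, -4]
R3 ← R3 − R1: [0, 0, -1, 1, 2, -9]
R4 ← R4 + (2/3)·R1: [0, -2/3, 8/3, -10/3, -4, 15]
R5 ← R5 − R1: [0, -2, 3, -5, -2, -2]
R4 ← R4 + R2: [0, 0, 2, -2, -4, 11]
R5 ← R5 + (3)·R2: [0, 0, 1, -1, -2, -14]
R4 ← R4 + (2)·R3: [0, 0, 0, 0, 0, -7]
R5 ← R5 + R3: [0, 0, 0, 0, 0, -23]
R5 ← R5 − (23/7)·R4: [0, 0, 0, 0, 0, 0]
The echelon form has 4 nonzero rows; the last pivot sits in the augmented column, so rank(C) = 3 but rank([C|b]) = 4.
Since the ranks differ, the system is inconsistent.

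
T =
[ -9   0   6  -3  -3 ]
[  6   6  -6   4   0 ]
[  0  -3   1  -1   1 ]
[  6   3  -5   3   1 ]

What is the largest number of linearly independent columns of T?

2

Row reduce to echelon form.
R2 ← R2 + (2/3)·R1: [0, 6, -2, 2, -2]
R4 ← R4 + (2/3)·R1: [0, 3, -1, 1, -1]
R3 ← R3 + (1/2)·R2: [0, 0, 0, 0, 0]
R4 ← R4 − (1/2)·R2: [0, 0, 0, 0, 0]
Echelon form has 2 nonzero rows, so rank(T) = 2.
The rank gives the maximum number of linearly independent columns: 2.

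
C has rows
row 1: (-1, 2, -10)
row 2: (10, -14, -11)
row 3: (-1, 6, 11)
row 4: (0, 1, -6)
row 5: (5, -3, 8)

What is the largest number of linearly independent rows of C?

Row reduce to echelon form.
R2 ← R2 + (10)·R1: [0, 6, -111]
R3 ← R3 − R1: [0, 4, 21]
R5 ← R5 + (5)·R1: [0, 7, -42]
R3 ← R3 − (2/3)·R2: [0, 0, 95]
R4 ← R4 − (1/6)·R2: [0, 0, 25/2]
R5 ← R5 − (7/6)·R2: [0, 0, 175/2]
R4 ← R4 − (5/38)·R3: [0, 0, 0]
R5 ← R5 − (35/38)·R3: [0, 0, 0]
Echelon form has 3 nonzero rows, so rank(C) = 3.
The rank gives the maximum number of linearly independent rows: 3.

3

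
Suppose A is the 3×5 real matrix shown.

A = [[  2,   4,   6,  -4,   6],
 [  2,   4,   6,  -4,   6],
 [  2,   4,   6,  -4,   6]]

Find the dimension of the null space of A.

Row reduce to echelon form.
R2 ← R2 − R1: [0, 0, 0, 0, 0]
R3 ← R3 − R1: [0, 0, 0, 0, 0]
1 nonzero row, so rank(A) = 1.
A has 5 columns; by rank–nullity, nullity = 5 − 1 = 4.

4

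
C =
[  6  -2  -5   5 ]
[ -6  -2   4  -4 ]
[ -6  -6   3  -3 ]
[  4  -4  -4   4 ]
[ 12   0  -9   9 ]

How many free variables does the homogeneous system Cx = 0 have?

2

Row reduce to echelon form.
R2 ← R2 + R1: [0, -4, -1, 1]
R3 ← R3 + R1: [0, -8, -2, 2]
R4 ← R4 − (2/3)·R1: [0, -8/3, -2/3, 2/3]
R5 ← R5 − (2)·R1: [0, 4, 1, -1]
R3 ← R3 − (2)·R2: [0, 0, 0, 0]
R4 ← R4 − (2/3)·R2: [0, 0, 0, 0]
R5 ← R5 + R2: [0, 0, 0, 0]
2 nonzero rows, so rank(C) = 2.
C has 4 columns; by rank–nullity, nullity = 4 − 2 = 2.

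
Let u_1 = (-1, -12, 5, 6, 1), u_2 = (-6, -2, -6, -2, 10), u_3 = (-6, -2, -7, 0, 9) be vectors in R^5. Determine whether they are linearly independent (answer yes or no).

Form the matrix with these vectors as rows and row reduce.
R2 ← R2 − (6)·R1: [0, 70, -36, -38, 4]
R3 ← R3 − (6)·R1: [0, 70, -37, -36, 3]
R3 ← R3 − R2: [0, 0, -1, 2, -1]
3 nonzero rows, so the 3 vectors span a space of dimension 3.
Since 3 = 3, the vectors are linearly independent.

yes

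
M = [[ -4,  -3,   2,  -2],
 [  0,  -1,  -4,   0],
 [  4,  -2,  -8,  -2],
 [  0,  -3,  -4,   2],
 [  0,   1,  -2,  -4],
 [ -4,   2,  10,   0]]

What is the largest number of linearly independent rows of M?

4

Row reduce to echelon form.
R3 ← R3 + R1: [0, -5, -6, -4]
R6 ← R6 − R1: [0, 5, 8, 2]
R3 ← R3 − (5)·R2: [0, 0, 14, -4]
R4 ← R4 − (3)·R2: [0, 0, 8, 2]
R5 ← R5 + R2: [0, 0, -6, -4]
R6 ← R6 + (5)·R2: [0, 0, -12, 2]
R4 ← R4 − (4/7)·R3: [0, 0, 0, 30/7]
R5 ← R5 + (3/7)·R3: [0, 0, 0, -40/7]
R6 ← R6 + (6/7)·R3: [0, 0, 0, -10/7]
R5 ← R5 + (4/3)·R4: [0, 0, 0, 0]
R6 ← R6 + (1/3)·R4: [0, 0, 0, 0]
Echelon form has 4 nonzero rows, so rank(M) = 4.
The rank gives the maximum number of linearly independent rows: 4.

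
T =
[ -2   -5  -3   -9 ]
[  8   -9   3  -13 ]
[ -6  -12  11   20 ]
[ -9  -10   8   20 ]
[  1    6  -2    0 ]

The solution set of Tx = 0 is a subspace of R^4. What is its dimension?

Row reduce to echelon form.
R2 ← R2 + (4)·R1: [0, -29, -9, -49]
R3 ← R3 − (3)·R1: [0, 3, 20, 47]
R4 ← R4 − (9/2)·R1: [0, 25/2, 43/2, 121/2]
R5 ← R5 + (1/2)·R1: [0, 7/2, -7/2, -9/2]
R3 ← R3 + (3/29)·R2: [0, 0, 553/29, 1216/29]
R4 ← R4 + (25/58)·R2: [0, 0, 511/29, 1142/29]
R5 ← R5 + (7/58)·R2: [0, 0, -133/29, -302/29]
R4 ← R4 − (73/79)·R3: [0, 0, 0, 50/79]
R5 ← R5 + (19/79)·R3: [0, 0, 0, -26/79]
R5 ← R5 + (13/25)·R4: [0, 0, 0, 0]
4 nonzero rows, so rank(T) = 4.
T has 4 columns; by rank–nullity, nullity = 4 − 4 = 0.

0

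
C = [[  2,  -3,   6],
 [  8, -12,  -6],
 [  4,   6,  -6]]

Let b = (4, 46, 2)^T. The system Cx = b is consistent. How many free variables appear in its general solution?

0

Row reduce the augmented matrix [C | b].
R2 ← R2 − (4)·R1: [0, 0, -30, 30]
R3 ← R3 − (2)·R1: [0, 12, -18, -6]
Swap R2 ↔ R3
The echelon form has 3 nonzero rows, and every pivot lies in the first 3 columns, so rank(C) = rank([C|b]) = 3.
The system is consistent.
Free variables = (unknowns) − (rank) = 3 − 3 = 0.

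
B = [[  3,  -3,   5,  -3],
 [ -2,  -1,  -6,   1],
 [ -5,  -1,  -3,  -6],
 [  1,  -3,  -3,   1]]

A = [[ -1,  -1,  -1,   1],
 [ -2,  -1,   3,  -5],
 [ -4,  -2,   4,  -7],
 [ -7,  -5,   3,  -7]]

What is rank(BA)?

First compute BA:
[[  4,   5,  -1,   4],
 [ 21,  10, -22,  38],
 [ 61,  42, -28,  63],
 [ 10,   3, -19,  30]]
Now row reduce the product.
R2 ← R2 − (21/4)·R1: [0, -65/4, -67/4, 17]
R3 ← R3 − (61/4)·R1: [0, -137/4, -51/4, 2]
R4 ← R4 − (5/2)·R1: [0, -19/2, -33/2, 20]
R3 ← R3 − (137/65)·R2: [0, 0, 1466/65, -2199/65]
R4 ← R4 − (38/65)·R2: [0, 0, -436/65, 654/65]
R4 ← R4 + (218/733)·R3: [0, 0, 0, 0]
3 nonzero rows, so rank(BA) = 3.

3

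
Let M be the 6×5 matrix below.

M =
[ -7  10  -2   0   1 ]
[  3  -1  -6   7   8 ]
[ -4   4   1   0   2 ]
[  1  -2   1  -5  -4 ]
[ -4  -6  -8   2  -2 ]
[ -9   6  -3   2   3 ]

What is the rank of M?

Row reduce to echelon form.
R2 ← R2 + (3/7)·R1: [0, 23/7, -48/7, 7, 59/7]
R3 ← R3 − (4/7)·R1: [0, -12/7, 15/7, 0, 10/7]
R4 ← R4 + (1/7)·R1: [0, -4/7, 5/7, -5, -27/7]
R5 ← R5 − (4/7)·R1: [0, -82/7, -48/7, 2, -18/7]
R6 ← R6 − (9/7)·R1: [0, -48/7, -3/7, 2, 12/7]
R3 ← R3 + (12/23)·R2: [0, 0, -33/23, 84/23, 134/23]
R4 ← R4 + (4/23)·R2: [0, 0, -11/23, -87/23, -55/23]
R5 ← R5 + (82/23)·R2: [0, 0, -720/23, 620/23, 632/23]
R6 ← R6 + (48/23)·R2: [0, 0, -339/23, 382/23, 444/23]
R4 ← R4 − (1/3)·R3: [0, 0, 0, -5, -13/3]
R5 ← R5 − (240/11)·R3: [0, 0, 0, -580/11, -1096/11]
R6 ← R6 − (113/11)·R3: [0, 0, 0, -230/11, -446/11]
R5 ← R5 − (116/11)·R4: [0, 0, 0, 0, -1780/33]
R6 ← R6 − (46/11)·R4: [0, 0, 0, 0, -740/33]
R6 ← R6 − (37/89)·R5: [0, 0, 0, 0, 0]
Echelon form has 5 nonzero rows, so rank(M) = 5.

5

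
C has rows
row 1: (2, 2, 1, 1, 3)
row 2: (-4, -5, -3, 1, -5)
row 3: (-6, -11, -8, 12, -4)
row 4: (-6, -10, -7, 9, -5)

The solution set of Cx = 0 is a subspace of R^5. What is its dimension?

Row reduce to echelon form.
R2 ← R2 + (2)·R1: [0, -1, -1, 3, 1]
R3 ← R3 + (3)·R1: [0, -5, -5, 15, 5]
R4 ← R4 + (3)·R1: [0, -4, -4, 12, 4]
R3 ← R3 − (5)·R2: [0, 0, 0, 0, 0]
R4 ← R4 − (4)·R2: [0, 0, 0, 0, 0]
2 nonzero rows, so rank(C) = 2.
C has 5 columns; by rank–nullity, nullity = 5 − 2 = 3.

3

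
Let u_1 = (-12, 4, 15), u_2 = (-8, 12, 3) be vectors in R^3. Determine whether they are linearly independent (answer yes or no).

Form the matrix with these vectors as rows and row reduce.
R2 ← R2 − (2/3)·R1: [0, 28/3, -7]
2 nonzero rows, so the 2 vectors span a space of dimension 2.
Since 2 = 2, the vectors are linearly independent.

yes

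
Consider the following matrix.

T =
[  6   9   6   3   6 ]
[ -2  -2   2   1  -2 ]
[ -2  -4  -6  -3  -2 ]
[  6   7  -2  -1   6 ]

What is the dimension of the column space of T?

2

Row reduce to echelon form.
R2 ← R2 + (1/3)·R1: [0, 1, 4, 2, 0]
R3 ← R3 + (1/3)·R1: [0, -1, -4, -2, 0]
R4 ← R4 − R1: [0, -2, -8, -4, 0]
R3 ← R3 + R2: [0, 0, 0, 0, 0]
R4 ← R4 + (2)·R2: [0, 0, 0, 0, 0]
Echelon form has 2 nonzero rows, so rank(T) = 2.
The column space has dimension equal to the rank: 2.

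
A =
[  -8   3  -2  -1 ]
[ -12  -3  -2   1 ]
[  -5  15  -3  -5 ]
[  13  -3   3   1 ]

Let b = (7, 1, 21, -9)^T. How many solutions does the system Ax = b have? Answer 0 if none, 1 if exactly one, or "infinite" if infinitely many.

Row reduce the augmented matrix [A | b].
R2 ← R2 − (3/2)·R1: [0, -15/2, 1, 5/2, -19/2]
R3 ← R3 − (5/8)·R1: [0, 105/8, -7/4, -35/8, 133/8]
R4 ← R4 + (13/8)·R1: [0, 15/8, -1/4, -5/8, 19/8]
R3 ← R3 + (7/4)·R2: [0, 0, 0, 0, 0]
R4 ← R4 + (1/4)·R2: [0, 0, 0, 0, 0]
The echelon form has 2 nonzero rows, and every pivot lies in the first 4 columns, so rank(A) = rank([A|b]) = 2.
The system is consistent.
rank = 2 < 4 unknowns, so there are infinitely many solutions.

infinite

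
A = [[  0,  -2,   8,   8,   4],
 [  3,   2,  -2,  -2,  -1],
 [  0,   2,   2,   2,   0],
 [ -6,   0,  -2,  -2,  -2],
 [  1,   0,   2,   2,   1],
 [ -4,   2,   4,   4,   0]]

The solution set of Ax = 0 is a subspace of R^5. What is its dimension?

Row reduce to echelon form.
Swap R1 ↔ R2
R4 ← R4 + (2)·R1: [0, 4, -6, -6, -4]
R5 ← R5 − (1/3)·R1: [0, -2/3, 8/3, 8/3, 4/3]
R6 ← R6 + (4/3)·R1: [0, 14/3, 4/3, 4/3, -4/3]
R3 ← R3 + R2: [0, 0, 10, 10, 4]
R4 ← R4 + (2)·R2: [0, 0, 10, 10, 4]
R5 ← R5 − (1/3)·R2: [0, 0, 0, 0, 0]
R6 ← R6 + (7/3)·R2: [0, 0, 20, 20, 8]
R4 ← R4 − R3: [0, 0, 0, 0, 0]
R6 ← R6 − (2)·R3: [0, 0, 0, 0, 0]
3 nonzero rows, so rank(A) = 3.
A has 5 columns; by rank–nullity, nullity = 5 − 3 = 2.

2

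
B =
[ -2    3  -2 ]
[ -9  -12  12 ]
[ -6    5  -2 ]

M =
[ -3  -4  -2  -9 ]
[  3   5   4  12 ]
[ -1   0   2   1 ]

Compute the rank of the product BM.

2

First compute BM:
[[ 17,  23,  12,  52],
 [-21, -24,  -6, -51],
 [ 35,  49,  28, 112]]
Now row reduce the product.
R2 ← R2 + (21/17)·R1: [0, 75/17, 150/17, 225/17]
R3 ← R3 − (35/17)·R1: [0, 28/17, 56/17, 84/17]
R3 ← R3 − (28/75)·R2: [0, 0, 0, 0]
2 nonzero rows, so rank(BM) = 2.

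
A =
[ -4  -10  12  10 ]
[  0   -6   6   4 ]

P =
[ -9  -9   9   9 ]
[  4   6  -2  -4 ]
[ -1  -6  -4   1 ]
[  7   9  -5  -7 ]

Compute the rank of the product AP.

First compute AP:
[[ 54,  -6, -114, -54],
 [ -2, -36, -32,   2]]
Now row reduce the product.
R2 ← R2 + (1/27)·R1: [0, -326/9, -326/9, 0]
2 nonzero rows, so rank(AP) = 2.

2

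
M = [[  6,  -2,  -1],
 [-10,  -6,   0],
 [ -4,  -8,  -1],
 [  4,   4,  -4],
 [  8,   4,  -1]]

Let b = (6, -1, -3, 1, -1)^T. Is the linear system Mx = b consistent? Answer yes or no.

Row reduce the augmented matrix [M | b].
R2 ← R2 + (5/3)·R1: [0, -28/3, -5/3, 9]
R3 ← R3 + (2/3)·R1: [0, -28/3, -5/3, 1]
R4 ← R4 − (2/3)·R1: [0, 16/3, -10/3, -3]
R5 ← R5 − (4/3)·R1: [0, 20/3, 1/3, -9]
R3 ← R3 − R2: [0, 0, 0, -8]
R4 ← R4 + (4/7)·R2: [0, 0, -30/7, 15/7]
R5 ← R5 + (5/7)·R2: [0, 0, -6/7, -18/7]
Swap R3 ↔ R4
R5 ← R5 − (1/5)·R3: [0, 0, 0, -3]
R5 ← R5 − (3/8)·R4: [0, 0, 0, 0]
The echelon form has 4 nonzero rows; the last pivot sits in the augmented column, so rank(M) = 3 but rank([M|b]) = 4.
Since the ranks differ, the system is inconsistent.

no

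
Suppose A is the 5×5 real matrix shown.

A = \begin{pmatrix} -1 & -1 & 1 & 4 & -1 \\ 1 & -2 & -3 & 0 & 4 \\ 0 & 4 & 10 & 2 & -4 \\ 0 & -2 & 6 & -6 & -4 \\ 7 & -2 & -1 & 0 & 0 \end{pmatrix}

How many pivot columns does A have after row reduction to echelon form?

5

Row reduce to echelon form.
R2 ← R2 + R1: [0, -3, -2, 4, 3]
R5 ← R5 + (7)·R1: [0, -9, 6, 28, -7]
R3 ← R3 + (4/3)·R2: [0, 0, 22/3, 22/3, 0]
R4 ← R4 − (2/3)·R2: [0, 0, 22/3, -26/3, -6]
R5 ← R5 − (3)·R2: [0, 0, 12, 16, -16]
R4 ← R4 − R3: [0, 0, 0, -16, -6]
R5 ← R5 − (18/11)·R3: [0, 0, 0, 4, -16]
R5 ← R5 + (1/4)·R4: [0, 0, 0, 0, -35/2]
Echelon form has 5 nonzero rows, so rank(A) = 5.
Each nonzero row contributes one pivot column: 5 pivot columns.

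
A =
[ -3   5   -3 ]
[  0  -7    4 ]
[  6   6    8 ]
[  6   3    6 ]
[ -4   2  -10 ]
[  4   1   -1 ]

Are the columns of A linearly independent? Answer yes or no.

Row reduce A to echelon form.
R3 ← R3 + (2)·R1: [0, 16, 2]
R4 ← R4 + (2)·R1: [0, 13, 0]
R5 ← R5 − (4/3)·R1: [0, -14/3, -6]
R6 ← R6 + (4/3)·R1: [0, 23/3, -5]
R3 ← R3 + (16/7)·R2: [0, 0, 78/7]
R4 ← R4 + (13/7)·R2: [0, 0, 52/7]
R5 ← R5 − (2/3)·R2: [0, 0, -26/3]
R6 ← R6 + (23/21)·R2: [0, 0, -13/21]
R4 ← R4 − (2/3)·R3: [0, 0, 0]
R5 ← R5 + (7/9)·R3: [0, 0, 0]
R6 ← R6 + (1/18)·R3: [0, 0, 0]
3 pivots among 3 columns.
Every column is a pivot column, so the columns are linearly independent.

yes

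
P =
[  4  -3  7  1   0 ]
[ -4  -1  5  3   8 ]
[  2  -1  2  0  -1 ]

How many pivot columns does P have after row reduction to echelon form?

Row reduce to echelon form.
R2 ← R2 + R1: [0, -4, 12, 4, 8]
R3 ← R3 − (1/2)·R1: [0, 1/2, -3/2, -1/2, -1]
R3 ← R3 + (1/8)·R2: [0, 0, 0, 0, 0]
Echelon form has 2 nonzero rows, so rank(P) = 2.
Each nonzero row contributes one pivot column: 2 pivot columns.

2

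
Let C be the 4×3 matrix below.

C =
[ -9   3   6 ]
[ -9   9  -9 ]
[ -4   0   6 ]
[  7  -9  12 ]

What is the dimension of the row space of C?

Row reduce to echelon form.
R2 ← R2 − R1: [0, 6, -15]
R3 ← R3 − (4/9)·R1: [0, -4/3, 10/3]
R4 ← R4 + (7/9)·R1: [0, -20/3, 50/3]
R3 ← R3 + (2/9)·R2: [0, 0, 0]
R4 ← R4 + (10/9)·R2: [0, 0, 0]
Echelon form has 2 nonzero rows, so rank(C) = 2.
The row space has dimension equal to the rank: 2.

2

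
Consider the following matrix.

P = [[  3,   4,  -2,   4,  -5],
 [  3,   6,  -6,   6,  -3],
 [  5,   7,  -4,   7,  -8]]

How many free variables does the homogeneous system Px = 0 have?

3

Row reduce to echelon form.
R2 ← R2 − R1: [0, 2, -4, 2, 2]
R3 ← R3 − (5/3)·R1: [0, 1/3, -2/3, 1/3, 1/3]
R3 ← R3 − (1/6)·R2: [0, 0, 0, 0, 0]
2 nonzero rows, so rank(P) = 2.
P has 5 columns; by rank–nullity, nullity = 5 − 2 = 3.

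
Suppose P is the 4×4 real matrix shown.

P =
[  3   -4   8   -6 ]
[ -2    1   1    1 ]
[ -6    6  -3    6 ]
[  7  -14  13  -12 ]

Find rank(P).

Row reduce to echelon form.
R2 ← R2 + (2/3)·R1: [0, -5/3, 19/3, -3]
R3 ← R3 + (2)·R1: [0, -2, 13, -6]
R4 ← R4 − (7/3)·R1: [0, -14/3, -17/3, 2]
R3 ← R3 − (6/5)·R2: [0, 0, 27/5, -12/5]
R4 ← R4 − (14/5)·R2: [0, 0, -117/5, 52/5]
R4 ← R4 + (13/3)·R3: [0, 0, 0, 0]
Echelon form has 3 nonzero rows, so rank(P) = 3.

3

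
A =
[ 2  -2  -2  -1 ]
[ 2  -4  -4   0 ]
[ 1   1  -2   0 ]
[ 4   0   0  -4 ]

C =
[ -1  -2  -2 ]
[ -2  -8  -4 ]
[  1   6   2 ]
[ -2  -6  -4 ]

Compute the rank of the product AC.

First compute AC:
[[  2,   6,   4],
 [  2,   4,   4],
 [ -5, -22, -10],
 [  4,  16,   8]]
Now row reduce the product.
R2 ← R2 − R1: [0, -2, 0]
R3 ← R3 + (5/2)·R1: [0, -7, 0]
R4 ← R4 − (2)·R1: [0, 4, 0]
R3 ← R3 − (7/2)·R2: [0, 0, 0]
R4 ← R4 + (2)·R2: [0, 0, 0]
2 nonzero rows, so rank(AC) = 2.

2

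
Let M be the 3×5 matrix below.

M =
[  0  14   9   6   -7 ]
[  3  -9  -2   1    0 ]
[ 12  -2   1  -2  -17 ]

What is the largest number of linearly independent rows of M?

Row reduce to echelon form.
Swap R1 ↔ R2
R3 ← R3 − (4)·R1: [0, 34, 9, -6, -17]
R3 ← R3 − (17/7)·R2: [0, 0, -90/7, -144/7, 0]
Echelon form has 3 nonzero rows, so rank(M) = 3.
The rank gives the maximum number of linearly independent rows: 3.

3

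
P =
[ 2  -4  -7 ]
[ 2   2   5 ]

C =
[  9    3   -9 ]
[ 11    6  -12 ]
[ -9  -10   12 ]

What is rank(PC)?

2

First compute PC:
[[ 37,  52, -54],
 [ -5, -32,  18]]
Now row reduce the product.
R2 ← R2 + (5/37)·R1: [0, -924/37, 396/37]
2 nonzero rows, so rank(PC) = 2.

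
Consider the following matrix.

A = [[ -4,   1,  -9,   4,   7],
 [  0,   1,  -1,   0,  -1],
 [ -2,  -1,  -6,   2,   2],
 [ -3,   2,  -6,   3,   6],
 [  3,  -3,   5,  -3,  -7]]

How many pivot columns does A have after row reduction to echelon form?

3

Row reduce to echelon form.
R3 ← R3 − (1/2)·R1: [0, -3/2, -3/2, 0, -3/2]
R4 ← R4 − (3/4)·R1: [0, 5/4, 3/4, 0, 3/4]
R5 ← R5 + (3/4)·R1: [0, -9/4, -7/4, 0, -7/4]
R3 ← R3 + (3/2)·R2: [0, 0, -3, 0, -3]
R4 ← R4 − (5/4)·R2: [0, 0, 2, 0, 2]
R5 ← R5 + (9/4)·R2: [0, 0, -4, 0, -4]
R4 ← R4 + (2/3)·R3: [0, 0, 0, 0, 0]
R5 ← R5 − (4/3)·R3: [0, 0, 0, 0, 0]
Echelon form has 3 nonzero rows, so rank(A) = 3.
Each nonzero row contributes one pivot column: 3 pivot columns.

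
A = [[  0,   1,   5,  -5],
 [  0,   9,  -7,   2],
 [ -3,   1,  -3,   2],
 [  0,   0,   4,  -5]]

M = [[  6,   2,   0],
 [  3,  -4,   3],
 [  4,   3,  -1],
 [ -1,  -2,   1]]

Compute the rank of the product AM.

First compute AM:
[[ 28,  21,  -7],
 [ -3, -61,  36],
 [-29, -23,   8],
 [ 21,  22,  -9]]
Now row reduce the product.
R2 ← R2 + (3/28)·R1: [0, -235/4, 141/4]
R3 ← R3 + (29/28)·R1: [0, -5/4, 3/4]
R4 ← R4 − (3/4)·R1: [0, 25/4, -15/4]
R3 ← R3 − (1/47)·R2: [0, 0, 0]
R4 ← R4 + (5/47)·R2: [0, 0, 0]
2 nonzero rows, so rank(AM) = 2.

2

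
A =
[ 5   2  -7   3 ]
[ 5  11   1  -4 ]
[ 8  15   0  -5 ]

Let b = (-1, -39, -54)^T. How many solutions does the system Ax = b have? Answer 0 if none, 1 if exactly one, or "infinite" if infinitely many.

Row reduce the augmented matrix [A | b].
R2 ← R2 − R1: [0, 9, 8, -7, -38]
R3 ← R3 − (8/5)·R1: [0, 59/5, 56/5, -49/5, -262/5]
R3 ← R3 − (59/45)·R2: [0, 0, 32/45, -28/45, -116/45]
The echelon form has 3 nonzero rows, and every pivot lies in the first 4 columns, so rank(A) = rank([A|b]) = 3.
The system is consistent.
rank = 3 < 4 unknowns, so there are infinitely many solutions.

infinite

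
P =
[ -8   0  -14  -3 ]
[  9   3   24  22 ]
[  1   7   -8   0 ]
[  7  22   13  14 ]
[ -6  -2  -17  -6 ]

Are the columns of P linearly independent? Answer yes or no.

Row reduce P to echelon form.
R2 ← R2 + (9/8)·R1: [0, 3, 33/4, 149/8]
R3 ← R3 + (1/8)·R1: [0, 7, -39/4, -3/8]
R4 ← R4 + (7/8)·R1: [0, 22, 3/4, 91/8]
R5 ← R5 − (3/4)·R1: [0, -2, -13/2, -15/4]
R3 ← R3 − (7/3)·R2: [0, 0, -29, -263/6]
R4 ← R4 − (22/3)·R2: [0, 0, -239/4, -3005/24]
R5 ← R5 + (2/3)·R2: [0, 0, -1, 26/3]
R4 ← R4 − (239/116)·R3: [0, 0, 0, -1012/29]
R5 ← R5 − (1/29)·R3: [0, 0, 0, 1771/174]
R5 ← R5 + (7/24)·R4: [0, 0, 0, 0]
4 pivots among 4 columns.
Every column is a pivot column, so the columns are linearly independent.

yes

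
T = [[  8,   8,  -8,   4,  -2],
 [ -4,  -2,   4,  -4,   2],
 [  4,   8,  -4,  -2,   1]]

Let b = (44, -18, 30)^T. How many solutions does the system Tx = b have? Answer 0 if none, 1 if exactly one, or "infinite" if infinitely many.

infinite

Row reduce the augmented matrix [T | b].
R2 ← R2 + (1/2)·R1: [0, 2, 0, -2, 1, 4]
R3 ← R3 − (1/2)·R1: [0, 4, 0, -4, 2, 8]
R3 ← R3 − (2)·R2: [0, 0, 0, 0, 0, 0]
The echelon form has 2 nonzero rows, and every pivot lies in the first 5 columns, so rank(T) = rank([T|b]) = 2.
The system is consistent.
rank = 2 < 5 unknowns, so there are infinitely many solutions.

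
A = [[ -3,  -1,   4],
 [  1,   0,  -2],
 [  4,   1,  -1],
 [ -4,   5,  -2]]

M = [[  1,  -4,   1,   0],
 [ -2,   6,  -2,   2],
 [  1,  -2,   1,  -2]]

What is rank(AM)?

2

First compute AM:
[[  3,  -2,   3, -10],
 [ -1,   0,  -1,   4],
 [  1,  -8,   1,   4],
 [-16,  50, -16,  14]]
Now row reduce the product.
R2 ← R2 + (1/3)·R1: [0, -2/3, 0, 2/3]
R3 ← R3 − (1/3)·R1: [0, -22/3, 0, 22/3]
R4 ← R4 + (16/3)·R1: [0, 118/3, 0, -118/3]
R3 ← R3 − (11)·R2: [0, 0, 0, 0]
R4 ← R4 + (59)·R2: [0, 0, 0, 0]
2 nonzero rows, so rank(AM) = 2.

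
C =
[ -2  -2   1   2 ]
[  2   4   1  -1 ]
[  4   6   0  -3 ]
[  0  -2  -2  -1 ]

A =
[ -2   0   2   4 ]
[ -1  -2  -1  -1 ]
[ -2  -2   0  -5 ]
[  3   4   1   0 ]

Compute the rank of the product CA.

2

First compute CA:
[[ 10,  10,   0, -11],
 [-13, -14,  -1,  -1],
 [-23, -24,  -1,  10],
 [  3,   4,   1,  12]]
Now row reduce the product.
R2 ← R2 + (13/10)·R1: [0, -1, -1, -153/10]
R3 ← R3 + (23/10)·R1: [0, -1, -1, -153/10]
R4 ← R4 − (3/10)·R1: [0, 1, 1, 153/10]
R3 ← R3 − R2: [0, 0, 0, 0]
R4 ← R4 + R2: [0, 0, 0, 0]
2 nonzero rows, so rank(CA) = 2.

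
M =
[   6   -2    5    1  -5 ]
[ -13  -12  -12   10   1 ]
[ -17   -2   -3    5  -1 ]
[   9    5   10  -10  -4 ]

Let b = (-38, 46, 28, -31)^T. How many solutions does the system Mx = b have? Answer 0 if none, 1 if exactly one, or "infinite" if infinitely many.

infinite

Row reduce the augmented matrix [M | b].
R2 ← R2 + (13/6)·R1: [0, -49/3, -7/6, 73/6, -59/6, -109/3]
R3 ← R3 + (17/6)·R1: [0, -23/3, 67/6, 47/6, -91/6, -239/3]
R4 ← R4 − (3/2)·R1: [0, 8, 5/2, -23/2, 7/2, 26]
R3 ← R3 − (23/49)·R2: [0, 0, 82/7, 104/49, -517/49, -3068/49]
R4 ← R4 + (24/49)·R2: [0, 0, 27/14, -543/98, -129/98, 402/49]
R4 ← R4 − (27/164)·R3: [0, 0, 0, -483/82, 69/164, 759/41]
The echelon form has 4 nonzero rows, and every pivot lies in the first 5 columns, so rank(M) = rank([M|b]) = 4.
The system is consistent.
rank = 4 < 5 unknowns, so there are infinitely many solutions.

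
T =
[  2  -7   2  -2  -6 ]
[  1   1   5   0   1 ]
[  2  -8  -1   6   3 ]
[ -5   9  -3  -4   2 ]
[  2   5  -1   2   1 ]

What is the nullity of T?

0

Row reduce to echelon form.
R2 ← R2 − (1/2)·R1: [0, 9/2, 4, 1, 4]
R3 ← R3 − R1: [0, -1, -3, 8, 9]
R4 ← R4 + (5/2)·R1: [0, -17/2, 2, -9, -13]
R5 ← R5 − R1: [0, 12, -3, 4, 7]
R3 ← R3 + (2/9)·R2: [0, 0, -19/9, 74/9, 89/9]
R4 ← R4 + (17/9)·R2: [0, 0, 86/9, -64/9, -49/9]
R5 ← R5 − (8/3)·R2: [0, 0, -41/3, 4/3, -11/3]
R4 ← R4 + (86/19)·R3: [0, 0, 0, 572/19, 747/19]
R5 ← R5 − (123/19)·R3: [0, 0, 0, -986/19, -1286/19]
R5 ← R5 + (493/286)·R4: [0, 0, 0, 0, 25/286]
5 nonzero rows, so rank(T) = 5.
T has 5 columns; by rank–nullity, nullity = 5 − 5 = 0.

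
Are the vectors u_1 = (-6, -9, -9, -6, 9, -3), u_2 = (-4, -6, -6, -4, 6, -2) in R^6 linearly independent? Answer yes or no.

Form the matrix with these vectors as rows and row reduce.
R2 ← R2 − (2/3)·R1: [0, 0, 0, 0, 0, 0]
1 nonzero row, so the 2 vectors span a space of dimension 1.
Since 1 < 2, the vectors are linearly dependent.

no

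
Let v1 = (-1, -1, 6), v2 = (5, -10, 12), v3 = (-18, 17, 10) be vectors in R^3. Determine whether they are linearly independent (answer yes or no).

Form the matrix with these vectors as rows and row reduce.
R2 ← R2 + (5)·R1: [0, -15, 42]
R3 ← R3 − (18)·R1: [0, 35, -98]
R3 ← R3 + (7/3)·R2: [0, 0, 0]
2 nonzero rows, so the 3 vectors span a space of dimension 2.
Since 2 < 3, the vectors are linearly dependent.

no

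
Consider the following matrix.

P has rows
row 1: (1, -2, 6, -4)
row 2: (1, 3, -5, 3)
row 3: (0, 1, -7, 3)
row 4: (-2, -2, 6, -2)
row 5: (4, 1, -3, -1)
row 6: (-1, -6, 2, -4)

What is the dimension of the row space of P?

Row reduce to echelon form.
R2 ← R2 − R1: [0, 5, -11, 7]
R4 ← R4 + (2)·R1: [0, -6, 18, -10]
R5 ← R5 − (4)·R1: [0, 9, -27, 15]
R6 ← R6 + R1: [0, -8, 8, -8]
R3 ← R3 − (1/5)·R2: [0, 0, -24/5, 8/5]
R4 ← R4 + (6/5)·R2: [0, 0, 24/5, -8/5]
R5 ← R5 − (9/5)·R2: [0, 0, -36/5, 12/5]
R6 ← R6 + (8/5)·R2: [0, 0, -48/5, 16/5]
R4 ← R4 + R3: [0, 0, 0, 0]
R5 ← R5 − (3/2)·R3: [0, 0, 0, 0]
R6 ← R6 − (2)·R3: [0, 0, 0, 0]
Echelon form has 3 nonzero rows, so rank(P) = 3.
The row space has dimension equal to the rank: 3.

3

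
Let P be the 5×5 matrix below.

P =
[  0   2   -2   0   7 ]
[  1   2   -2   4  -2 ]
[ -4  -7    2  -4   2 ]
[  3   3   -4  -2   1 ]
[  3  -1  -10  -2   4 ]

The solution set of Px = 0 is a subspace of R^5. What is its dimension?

0

Row reduce to echelon form.
Swap R1 ↔ R2
R3 ← R3 + (4)·R1: [0, 1, -6, 12, -6]
R4 ← R4 − (3)·R1: [0, -3, 2, -14, 7]
R5 ← R5 − (3)·R1: [0, -7, -4, -14, 10]
R3 ← R3 − (1/2)·R2: [0, 0, -5, 12, -19/2]
R4 ← R4 + (3/2)·R2: [0, 0, -1, -14, 35/2]
R5 ← R5 + (7/2)·R2: [0, 0, -11, -14, 69/2]
R4 ← R4 − (1/5)·R3: [0, 0, 0, -82/5, 97/5]
R5 ← R5 − (11/5)·R3: [0, 0, 0, -202/5, 277/5]
R5 ← R5 − (101/41)·R4: [0, 0, 0, 0, 312/41]
5 nonzero rows, so rank(P) = 5.
P has 5 columns; by rank–nullity, nullity = 5 − 5 = 0.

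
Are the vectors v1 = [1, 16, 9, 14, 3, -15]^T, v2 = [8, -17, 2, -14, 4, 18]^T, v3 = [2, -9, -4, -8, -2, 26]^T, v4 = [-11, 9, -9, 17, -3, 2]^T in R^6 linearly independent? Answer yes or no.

yes

Form the matrix with these vectors as rows and row reduce.
R2 ← R2 − (8)·R1: [0, -145, -70, -126, -20, 138]
R3 ← R3 − (2)·R1: [0, -41, -22, -36, -8, 56]
R4 ← R4 + (11)·R1: [0, 185, 90, 171, 30, -163]
R3 ← R3 − (41/145)·R2: [0, 0, -64/29, -54/145, -68/29, 2462/145]
R4 ← R4 + (37/29)·R2: [0, 0, 20/29, 297/29, 130/29, 379/29]
R4 ← R4 + (5/16)·R3: [0, 0, 0, 81/8, 15/4, 147/8]
4 nonzero rows, so the 4 vectors span a space of dimension 4.
Since 4 = 4, the vectors are linearly independent.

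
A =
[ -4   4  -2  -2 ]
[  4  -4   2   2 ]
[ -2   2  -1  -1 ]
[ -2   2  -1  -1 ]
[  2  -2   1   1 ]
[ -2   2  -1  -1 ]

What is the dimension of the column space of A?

1

Row reduce to echelon form.
R2 ← R2 + R1: [0, 0, 0, 0]
R3 ← R3 − (1/2)·R1: [0, 0, 0, 0]
R4 ← R4 − (1/2)·R1: [0, 0, 0, 0]
R5 ← R5 + (1/2)·R1: [0, 0, 0, 0]
R6 ← R6 − (1/2)·R1: [0, 0, 0, 0]
Echelon form has 1 nonzero row, so rank(A) = 1.
The column space has dimension equal to the rank: 1.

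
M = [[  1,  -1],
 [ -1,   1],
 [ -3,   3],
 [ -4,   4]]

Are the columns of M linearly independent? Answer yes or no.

no

Row reduce M to echelon form.
R2 ← R2 + R1: [0, 0]
R3 ← R3 + (3)·R1: [0, 0]
R4 ← R4 + (4)·R1: [0, 0]
1 pivot among 2 columns.
Only 1 < 2 pivot columns, so the columns are linearly dependent.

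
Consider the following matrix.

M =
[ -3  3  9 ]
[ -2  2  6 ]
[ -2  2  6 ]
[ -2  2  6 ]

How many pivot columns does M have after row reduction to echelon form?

1

Row reduce to echelon form.
R2 ← R2 − (2/3)·R1: [0, 0, 0]
R3 ← R3 − (2/3)·R1: [0, 0, 0]
R4 ← R4 − (2/3)·R1: [0, 0, 0]
Echelon form has 1 nonzero row, so rank(M) = 1.
Each nonzero row contributes one pivot column: 1 pivot columns.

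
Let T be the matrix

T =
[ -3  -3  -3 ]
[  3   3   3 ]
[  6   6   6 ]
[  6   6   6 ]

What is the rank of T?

Row reduce to echelon form.
R2 ← R2 + R1: [0, 0, 0]
R3 ← R3 + (2)·R1: [0, 0, 0]
R4 ← R4 + (2)·R1: [0, 0, 0]
Echelon form has 1 nonzero row, so rank(T) = 1.

1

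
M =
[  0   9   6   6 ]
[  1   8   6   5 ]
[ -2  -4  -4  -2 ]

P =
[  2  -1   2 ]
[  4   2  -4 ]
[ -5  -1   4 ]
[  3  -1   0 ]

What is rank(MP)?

2

First compute MP:
[[ 24,   6, -12],
 [ 19,   4,  -6],
 [ -6,   0,  -4]]
Now row reduce the product.
R2 ← R2 − (19/24)·R1: [0, -3/4, 7/2]
R3 ← R3 + (1/4)·R1: [0, 3/2, -7]
R3 ← R3 + (2)·R2: [0, 0, 0]
2 nonzero rows, so rank(MP) = 2.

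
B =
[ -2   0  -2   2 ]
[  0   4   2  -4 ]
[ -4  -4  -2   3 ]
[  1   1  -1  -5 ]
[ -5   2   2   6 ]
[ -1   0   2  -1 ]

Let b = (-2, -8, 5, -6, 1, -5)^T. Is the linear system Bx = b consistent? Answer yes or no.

Row reduce the augmented matrix [B | b].
R3 ← R3 − (2)·R1: [0, -4, 2, -1, 9]
R4 ← R4 + (1/2)·R1: [0, 1, -2, -4, -7]
R5 ← R5 − (5/2)·R1: [0, 2, 7, 1, 6]
R6 ← R6 − (1/2)·R1: [0, 0, 3, -2, -4]
R3 ← R3 + R2: [0, 0, 4, -5, 1]
R4 ← R4 − (1/4)·R2: [0, 0, -5/2, -3, -5]
R5 ← R5 − (1/2)·R2: [0, 0, 6, 3, 10]
R4 ← R4 + (5/8)·R3: [0, 0, 0, -49/8, -35/8]
R5 ← R5 − (3/2)·R3: [0, 0, 0, 21/2, 17/2]
R6 ← R6 − (3/4)·R3: [0, 0, 0, 7/4, -19/4]
R5 ← R5 + (12/7)·R4: [0, 0, 0, 0, 1]
R6 ← R6 + (2/7)·R4: [0, 0, 0, 0, -6]
R6 ← R6 + (6)·R5: [0, 0, 0, 0, 0]
The echelon form has 5 nonzero rows; the last pivot sits in the augmented column, so rank(B) = 4 but rank([B|b]) = 5.
Since the ranks differ, the system is inconsistent.

no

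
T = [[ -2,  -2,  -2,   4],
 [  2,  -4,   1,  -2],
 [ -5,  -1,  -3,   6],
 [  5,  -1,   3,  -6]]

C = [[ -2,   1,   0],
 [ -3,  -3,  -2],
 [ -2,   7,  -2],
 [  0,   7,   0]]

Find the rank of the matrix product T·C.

3

First compute TC:
[[ 14,  18,   8],
 [  6,   7,   6],
 [ 19,  19,   8],
 [-13, -13,  -4]]
Now row reduce the product.
R2 ← R2 − (3/7)·R1: [0, -5/7, 18/7]
R3 ← R3 − (19/14)·R1: [0, -38/7, -20/7]
R4 ← R4 + (13/14)·R1: [0, 26/7, 24/7]
R3 ← R3 − (38/5)·R2: [0, 0, -112/5]
R4 ← R4 + (26/5)·R2: [0, 0, 84/5]
R4 ← R4 + (3/4)·R3: [0, 0, 0]
3 nonzero rows, so rank(TC) = 3.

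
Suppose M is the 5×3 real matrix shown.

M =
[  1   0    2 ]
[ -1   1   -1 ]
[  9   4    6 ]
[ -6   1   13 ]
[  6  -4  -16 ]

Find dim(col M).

3

Row reduce to echelon form.
R2 ← R2 + R1: [0, 1, 1]
R3 ← R3 − (9)·R1: [0, 4, -12]
R4 ← R4 + (6)·R1: [0, 1, 25]
R5 ← R5 − (6)·R1: [0, -4, -28]
R3 ← R3 − (4)·R2: [0, 0, -16]
R4 ← R4 − R2: [0, 0, 24]
R5 ← R5 + (4)·R2: [0, 0, -24]
R4 ← R4 + (3/2)·R3: [0, 0, 0]
R5 ← R5 − (3/2)·R3: [0, 0, 0]
Echelon form has 3 nonzero rows, so rank(M) = 3.
The column space has dimension equal to the rank: 3.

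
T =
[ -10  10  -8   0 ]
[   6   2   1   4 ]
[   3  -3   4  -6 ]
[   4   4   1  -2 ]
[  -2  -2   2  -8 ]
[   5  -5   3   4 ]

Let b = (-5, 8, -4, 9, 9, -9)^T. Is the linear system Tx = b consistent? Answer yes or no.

Row reduce the augmented matrix [T | b].
R2 ← R2 + (3/5)·R1: [0, 8, -19/5, 4, 5]
R3 ← R3 + (3/10)·R1: [0, 0, 8/5, -6, -11/2]
R4 ← R4 + (2/5)·R1: [0, 8, -11/5, -2, 7]
R5 ← R5 − (1/5)·R1: [0, -4, 18/5, -8, 10]
R6 ← R6 + (1/2)·R1: [0, 0, -1, 4, -23/2]
R4 ← R4 − R2: [0, 0, 8/5, -6, 2]
R5 ← R5 + (1/2)·R2: [0, 0, 17/10, -6, 25/2]
R4 ← R4 − R3: [0, 0, 0, 0, 15/2]
R5 ← R5 − (17/16)·R3: [0, 0, 0, 3/8, 587/32]
R6 ← R6 + (5/8)·R3: [0, 0, 0, 1/4, -239/16]
Swap R4 ↔ R5
R6 ← R6 − (2/3)·R4: [0, 0, 0, 0, -163/6]
R6 ← R6 + (163/45)·R5: [0, 0, 0, 0, 0]
The echelon form has 5 nonzero rows; the last pivot sits in the augmented column, so rank(T) = 4 but rank([T|b]) = 5.
Since the ranks differ, the system is inconsistent.

no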